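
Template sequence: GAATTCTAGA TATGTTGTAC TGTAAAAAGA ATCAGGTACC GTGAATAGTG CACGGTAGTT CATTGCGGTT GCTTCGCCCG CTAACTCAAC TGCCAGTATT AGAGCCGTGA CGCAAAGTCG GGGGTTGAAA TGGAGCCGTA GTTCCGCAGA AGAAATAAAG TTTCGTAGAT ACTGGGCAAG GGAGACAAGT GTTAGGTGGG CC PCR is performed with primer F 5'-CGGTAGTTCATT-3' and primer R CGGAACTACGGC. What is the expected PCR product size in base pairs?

94 bp

The forward primer matches the template at positions 53–64.
Reverse complement of the reverse primer: GCCGTAGTTCCG. This occurs on the top strand at positions 135–146.
Amplicon spans positions 53–146: 94 bp.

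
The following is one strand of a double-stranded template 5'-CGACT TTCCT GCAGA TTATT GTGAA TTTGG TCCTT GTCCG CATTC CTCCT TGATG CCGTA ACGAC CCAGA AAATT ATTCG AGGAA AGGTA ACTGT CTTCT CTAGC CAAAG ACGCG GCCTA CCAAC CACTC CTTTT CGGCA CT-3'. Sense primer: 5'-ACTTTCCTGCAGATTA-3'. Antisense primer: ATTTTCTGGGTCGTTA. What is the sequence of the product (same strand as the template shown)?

5'-ACTTTCCTGCAGATTATTGTGAATTTGGTCCTTGTCCGCATTCCTCCTTGATGCCGTAACGACCCAGAAAAT-3'

Forward primer ACTTTCCTGCAGATTA is found on the top strand at positions 3–18.
The reverse primer's reverse complement is TAACGACCCAGAAAAT, which matches the template at positions 59–74.
The product is the template from position 3 through 74 (72 bp).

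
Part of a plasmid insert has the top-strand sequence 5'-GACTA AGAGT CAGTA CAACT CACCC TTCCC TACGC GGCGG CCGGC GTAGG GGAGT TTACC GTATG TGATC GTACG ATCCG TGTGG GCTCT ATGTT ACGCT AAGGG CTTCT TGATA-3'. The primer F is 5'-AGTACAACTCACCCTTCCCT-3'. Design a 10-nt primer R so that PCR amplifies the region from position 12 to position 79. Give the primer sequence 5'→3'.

The product's 3' end on the top strand is position 79.
The reverse primer anneals to the top strand over positions 70–79, i.e. to CGTACGATCC.
Its sequence written 5'→3' is the reverse complement: GGATCGTACG.

5'-GGATCGTACG-3'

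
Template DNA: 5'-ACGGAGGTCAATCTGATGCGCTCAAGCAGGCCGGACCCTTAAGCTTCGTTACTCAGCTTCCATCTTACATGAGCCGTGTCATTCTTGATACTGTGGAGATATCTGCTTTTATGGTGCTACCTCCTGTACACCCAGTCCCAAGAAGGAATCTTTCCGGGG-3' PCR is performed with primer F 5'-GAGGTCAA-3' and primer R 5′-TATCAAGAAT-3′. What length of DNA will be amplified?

Scanning the template, GAGGTCAA occurs at positions 4–11; this primer anneals to the bottom strand there with its 3' end pointing downstream.
Reverse complement of the reverse primer: ATTCTTGATA. This occurs on the top strand at positions 81–90.
The product runs from position 4 to position 90, so its length is 90 − 4 + 1 = 87 bp.

87 bp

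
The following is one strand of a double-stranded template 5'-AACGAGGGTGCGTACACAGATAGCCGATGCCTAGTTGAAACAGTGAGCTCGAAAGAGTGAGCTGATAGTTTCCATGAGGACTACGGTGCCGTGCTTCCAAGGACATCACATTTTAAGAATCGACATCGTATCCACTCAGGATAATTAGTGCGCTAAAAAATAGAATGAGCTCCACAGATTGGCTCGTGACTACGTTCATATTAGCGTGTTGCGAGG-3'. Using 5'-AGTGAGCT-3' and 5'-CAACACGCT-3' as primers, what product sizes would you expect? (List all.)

The forward primer AGTGAGCT matches the top strand at positions 42–49, 56–63.
The reverse primer's reverse complement is AGCGTGTTG, matching at positions 203–211.
Each forward site pairs with the reverse site to give a product ending at position 211: sizes 170, 156 bp.

170 bp, 156 bp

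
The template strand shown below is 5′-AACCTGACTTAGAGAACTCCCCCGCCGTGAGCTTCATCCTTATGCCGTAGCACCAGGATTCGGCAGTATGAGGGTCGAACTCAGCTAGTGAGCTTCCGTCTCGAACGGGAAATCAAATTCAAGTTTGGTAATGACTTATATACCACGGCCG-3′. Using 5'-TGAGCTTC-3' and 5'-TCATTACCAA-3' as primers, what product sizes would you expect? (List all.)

107 bp, 46 bp

The forward primer TGAGCTTC matches the top strand at positions 28–35, 89–96.
The reverse primer's reverse complement is TTGGTAATGA, matching at positions 125–134.
Each forward site pairs with the reverse site to give a product ending at position 134: sizes 107, 46 bp.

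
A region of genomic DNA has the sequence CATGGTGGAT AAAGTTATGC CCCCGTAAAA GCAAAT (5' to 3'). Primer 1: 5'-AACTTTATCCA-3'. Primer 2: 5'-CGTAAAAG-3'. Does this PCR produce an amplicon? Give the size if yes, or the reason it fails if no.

Primer 1 (AACTTTATCCA) has reverse complement TGGATAAAGTT, which matches the top strand at positions 6–16; primer 1 anneals to the top strand there with its 3' end pointing upstream toward position 6.
Primer 2 (CGTAAAAG) matches the top strand directly at positions 24–31; it anneals to the bottom strand with its 3' end pointing downstream toward position 31.
The 3' ends diverge (primer 1 extends toward position 1, primer 2 toward position 36), so the primers never converge on a shared product.

No product — the primers' 3' ends point away from each other.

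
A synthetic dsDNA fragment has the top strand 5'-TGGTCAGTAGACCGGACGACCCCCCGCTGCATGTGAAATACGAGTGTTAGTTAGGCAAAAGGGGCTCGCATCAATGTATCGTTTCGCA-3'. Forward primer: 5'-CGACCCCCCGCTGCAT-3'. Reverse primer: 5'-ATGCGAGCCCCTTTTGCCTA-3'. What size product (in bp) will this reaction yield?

55 bp

Forward primer CGACCCCCCGCTGCAT is found on the top strand at positions 17–32.
The reverse primer's reverse complement is TAGGCAAAAGGGGCTCGCAT, which matches the template at positions 52–71.
The product runs from position 17 to position 71, so its length is 71 − 17 + 1 = 55 bp.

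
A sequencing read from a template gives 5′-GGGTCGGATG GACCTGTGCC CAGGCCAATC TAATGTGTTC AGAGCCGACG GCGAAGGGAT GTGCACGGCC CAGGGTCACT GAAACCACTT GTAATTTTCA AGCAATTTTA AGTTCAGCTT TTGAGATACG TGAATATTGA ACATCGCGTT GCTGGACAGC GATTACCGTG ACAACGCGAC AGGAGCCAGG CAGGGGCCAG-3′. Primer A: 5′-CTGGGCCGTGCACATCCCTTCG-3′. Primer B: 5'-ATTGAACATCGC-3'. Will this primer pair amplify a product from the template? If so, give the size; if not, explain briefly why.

Primer A (CTGGGCCGTGCACATCCCTTCG) has reverse complement CGAAGGGATGTGCACGGCCCAG, which matches the top strand at positions 52–73; primer A anneals to the top strand there with its 3' end pointing upstream toward position 52.
Primer B (ATTGAACATCGC) matches the top strand directly at positions 136–147; it anneals to the bottom strand with its 3' end pointing downstream toward position 147.
The 3' ends diverge (primer A extends toward position 1, primer B toward position 200), so the primers never converge on a shared product.

No product — the primers' 3' ends point away from each other.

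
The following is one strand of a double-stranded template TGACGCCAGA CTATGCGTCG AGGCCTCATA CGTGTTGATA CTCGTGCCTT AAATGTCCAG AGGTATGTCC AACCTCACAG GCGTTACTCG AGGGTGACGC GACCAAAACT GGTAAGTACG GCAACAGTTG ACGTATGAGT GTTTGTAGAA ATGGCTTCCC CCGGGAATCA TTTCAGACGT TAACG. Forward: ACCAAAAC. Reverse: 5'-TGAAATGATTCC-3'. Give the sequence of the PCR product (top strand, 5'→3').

5'-ACCAAAACTGGTAAGTACGGCAACAGTTGACGTATGAGTGTTTGTAGAAATGGCTTCCCCCGGGAATCATTTCA-3'

The forward primer matches the template at positions 102–109.
Reverse complement of the reverse primer: GGAATCATTTCA. This occurs on the top strand at positions 164–175.
The product is the template from position 102 through 175 (74 bp).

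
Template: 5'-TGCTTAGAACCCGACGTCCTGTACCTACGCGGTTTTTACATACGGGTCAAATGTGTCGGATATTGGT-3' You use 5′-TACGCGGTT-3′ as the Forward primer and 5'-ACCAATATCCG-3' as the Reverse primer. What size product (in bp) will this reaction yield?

The forward primer matches the template at positions 26–34.
The reverse primer's reverse complement is CGGATATTGGT, which matches the template at positions 57–67.
Amplicon spans positions 26–67: 42 bp.

42 bp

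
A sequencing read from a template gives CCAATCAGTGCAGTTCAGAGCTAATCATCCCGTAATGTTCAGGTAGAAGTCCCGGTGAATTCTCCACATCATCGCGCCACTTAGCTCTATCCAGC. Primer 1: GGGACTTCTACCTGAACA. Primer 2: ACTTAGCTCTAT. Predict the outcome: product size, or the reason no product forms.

No product — the primers' 3' ends point away from each other.

Primer 1 (GGGACTTCTACCTGAACA) has reverse complement TGTTCAGGTAGAAGTCCC, which matches the top strand at positions 36–53; primer 1 anneals to the top strand there with its 3' end pointing upstream toward position 36.
Primer 2 (ACTTAGCTCTAT) matches the top strand directly at positions 79–90; it anneals to the bottom strand with its 3' end pointing downstream toward position 90.
The 3' ends diverge (primer 1 extends toward position 1, primer 2 toward position 95), so the primers never converge on a shared product.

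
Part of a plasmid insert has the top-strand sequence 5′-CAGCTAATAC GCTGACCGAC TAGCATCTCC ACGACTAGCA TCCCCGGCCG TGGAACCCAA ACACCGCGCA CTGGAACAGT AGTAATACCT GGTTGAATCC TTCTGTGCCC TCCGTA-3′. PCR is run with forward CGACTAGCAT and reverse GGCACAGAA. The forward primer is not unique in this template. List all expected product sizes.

93 bp, 78 bp

The forward primer CGACTAGCAT matches the top strand at positions 17–26, 32–41.
The reverse primer's reverse complement is TTCTGTGCC, matching at positions 101–109.
Each forward site pairs with the reverse site to give a product ending at position 109: sizes 93, 78 bp.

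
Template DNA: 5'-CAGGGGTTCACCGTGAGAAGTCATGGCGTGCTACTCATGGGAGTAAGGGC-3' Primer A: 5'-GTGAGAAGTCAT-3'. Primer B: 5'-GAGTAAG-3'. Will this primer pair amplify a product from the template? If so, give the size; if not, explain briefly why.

No product — both primers anneal to the same strand and extend in the same direction.

Primer A (GTGAGAAGTCAT) matches the top strand at positions 13–24 (3' end points downstream).
Primer B (GAGTAAG) also matches the top strand directly, at positions 41–47 — its reverse complement CTTACTC is not present.
Both primers anneal to the bottom strand with 3' ends pointing the same way, so neither can prime synthesis back toward the other.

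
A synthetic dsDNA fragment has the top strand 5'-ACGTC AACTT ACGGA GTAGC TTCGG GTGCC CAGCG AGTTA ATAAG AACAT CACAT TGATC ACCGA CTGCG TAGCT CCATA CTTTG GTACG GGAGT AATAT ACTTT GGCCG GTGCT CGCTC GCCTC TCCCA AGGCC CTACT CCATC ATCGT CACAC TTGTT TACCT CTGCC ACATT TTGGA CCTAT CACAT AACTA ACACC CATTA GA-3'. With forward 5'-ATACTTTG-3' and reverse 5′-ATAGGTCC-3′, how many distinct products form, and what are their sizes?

The forward primer ATACTTTG matches the top strand at positions 78–85, 99–106.
The reverse primer's reverse complement is GGACCTAT, matching at positions 178–185.
Each forward site pairs with the reverse site to give a product ending at position 185: sizes 108, 87 bp.

Two products: 108 bp, 87 bp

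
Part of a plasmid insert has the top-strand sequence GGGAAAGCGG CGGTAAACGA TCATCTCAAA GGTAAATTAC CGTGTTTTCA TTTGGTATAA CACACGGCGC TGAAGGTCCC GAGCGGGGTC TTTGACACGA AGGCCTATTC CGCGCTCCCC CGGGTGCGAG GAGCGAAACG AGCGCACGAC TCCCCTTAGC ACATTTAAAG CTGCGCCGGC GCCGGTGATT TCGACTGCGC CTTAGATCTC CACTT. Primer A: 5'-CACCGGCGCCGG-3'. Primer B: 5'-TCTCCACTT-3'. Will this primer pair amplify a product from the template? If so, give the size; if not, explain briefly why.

No product — the primers' 3' ends point away from each other.

Primer A (CACCGGCGCCGG) has reverse complement CCGGCGCCGGTG, which matches the top strand at positions 176–187; primer A anneals to the top strand there with its 3' end pointing upstream toward position 176.
Primer B (TCTCCACTT) matches the top strand directly at positions 207–215; it anneals to the bottom strand with its 3' end pointing downstream toward position 215.
The 3' ends diverge (primer A extends toward position 1, primer B toward position 215), so the primers never converge on a shared product.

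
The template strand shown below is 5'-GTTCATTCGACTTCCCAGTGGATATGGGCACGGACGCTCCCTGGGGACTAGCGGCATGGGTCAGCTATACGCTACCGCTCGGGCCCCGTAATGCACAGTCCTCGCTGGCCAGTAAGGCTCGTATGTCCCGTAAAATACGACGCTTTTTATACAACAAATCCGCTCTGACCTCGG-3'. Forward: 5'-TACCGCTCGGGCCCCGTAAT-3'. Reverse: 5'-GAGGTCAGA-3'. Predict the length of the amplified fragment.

The forward primer matches the template at positions 73–92.
The reverse primer's reverse complement is TCTGACCTC, which matches the template at positions 164–172.
The product runs from position 73 to position 172, so its length is 172 − 73 + 1 = 100 bp.

100 bp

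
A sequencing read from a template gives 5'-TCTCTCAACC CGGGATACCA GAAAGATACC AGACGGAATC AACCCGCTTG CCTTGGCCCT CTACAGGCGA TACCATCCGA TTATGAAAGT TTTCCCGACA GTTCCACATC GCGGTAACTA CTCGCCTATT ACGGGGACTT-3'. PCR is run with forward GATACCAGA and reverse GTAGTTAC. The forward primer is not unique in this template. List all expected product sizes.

108 bp, 97 bp

The forward primer GATACCAGA matches the top strand at positions 14–22, 25–33.
The reverse primer's reverse complement is GTAACTAC, matching at positions 114–121.
Each forward site pairs with the reverse site to give a product ending at position 121: sizes 108, 97 bp.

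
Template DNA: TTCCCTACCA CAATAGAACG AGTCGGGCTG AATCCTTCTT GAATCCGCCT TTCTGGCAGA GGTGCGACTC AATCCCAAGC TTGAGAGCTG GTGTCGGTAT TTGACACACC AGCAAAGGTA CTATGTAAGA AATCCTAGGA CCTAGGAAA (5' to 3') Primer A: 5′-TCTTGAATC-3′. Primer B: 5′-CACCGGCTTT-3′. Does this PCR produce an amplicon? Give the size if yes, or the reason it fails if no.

No product — primer B has no binding site in the template.

Primer B (CACCGGCTTT) does not match the top strand, and its reverse complement AAAGCCGGTG does not match either.
With no annealing site for primer B, no amplification occurs.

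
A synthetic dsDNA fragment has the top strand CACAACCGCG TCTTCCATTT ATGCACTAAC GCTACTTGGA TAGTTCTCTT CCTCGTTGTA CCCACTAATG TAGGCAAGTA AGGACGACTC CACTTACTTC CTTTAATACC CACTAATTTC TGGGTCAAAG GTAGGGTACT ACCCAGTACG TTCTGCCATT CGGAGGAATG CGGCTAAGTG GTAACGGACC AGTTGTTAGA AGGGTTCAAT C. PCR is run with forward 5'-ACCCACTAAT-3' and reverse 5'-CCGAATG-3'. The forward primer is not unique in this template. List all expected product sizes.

The forward primer ACCCACTAAT matches the top strand at positions 60–69, 108–117.
The reverse primer's reverse complement is CATTCGG, matching at positions 157–163.
Each forward site pairs with the reverse site to give a product ending at position 163: sizes 104, 56 bp.

104 bp, 56 bp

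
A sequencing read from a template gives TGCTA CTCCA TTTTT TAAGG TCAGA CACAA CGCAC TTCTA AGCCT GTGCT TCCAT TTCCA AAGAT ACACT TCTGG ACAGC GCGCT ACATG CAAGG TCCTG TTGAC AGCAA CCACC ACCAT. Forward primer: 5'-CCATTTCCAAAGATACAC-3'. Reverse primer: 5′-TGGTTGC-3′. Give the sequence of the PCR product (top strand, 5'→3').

5'-CCATTTCCAAAGATACACTTCTGGACAGCGCGCTACATGCAAGGTCCTGTTGACAGCAACCA-3'

The forward primer matches the template at positions 52–69.
Reverse complement of the reverse primer: GCAACCA. This occurs on the top strand at positions 107–113.
The product is the template from position 52 through 113 (62 bp).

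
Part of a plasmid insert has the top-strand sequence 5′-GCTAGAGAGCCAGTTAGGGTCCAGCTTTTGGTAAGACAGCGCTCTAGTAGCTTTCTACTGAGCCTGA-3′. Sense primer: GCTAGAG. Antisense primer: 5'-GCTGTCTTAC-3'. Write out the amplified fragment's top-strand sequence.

Forward primer GCTAGAG is found on the top strand at positions 1–7.
Reverse complement of the reverse primer: GTAAGACAGC. This occurs on the top strand at positions 31–40.
The product is the template from position 1 through 40 (40 bp).

5'-GCTAGAGAGCCAGTTAGGGTCCAGCTTTTGGTAAGACAGC-3'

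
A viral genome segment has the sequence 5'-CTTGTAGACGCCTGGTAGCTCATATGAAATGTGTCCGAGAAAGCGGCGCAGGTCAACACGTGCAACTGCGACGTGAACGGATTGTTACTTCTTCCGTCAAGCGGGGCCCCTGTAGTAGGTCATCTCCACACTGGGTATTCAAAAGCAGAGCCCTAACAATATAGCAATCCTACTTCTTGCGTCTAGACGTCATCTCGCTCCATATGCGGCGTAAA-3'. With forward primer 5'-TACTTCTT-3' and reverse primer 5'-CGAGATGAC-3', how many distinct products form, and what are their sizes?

The forward primer TACTTCTT matches the top strand at positions 86–93, 171–178.
The reverse primer's reverse complement is GTCATCTCG, matching at positions 189–197.
Each forward site pairs with the reverse site to give a product ending at position 197: sizes 112, 27 bp.

Two products: 112 bp, 27 bp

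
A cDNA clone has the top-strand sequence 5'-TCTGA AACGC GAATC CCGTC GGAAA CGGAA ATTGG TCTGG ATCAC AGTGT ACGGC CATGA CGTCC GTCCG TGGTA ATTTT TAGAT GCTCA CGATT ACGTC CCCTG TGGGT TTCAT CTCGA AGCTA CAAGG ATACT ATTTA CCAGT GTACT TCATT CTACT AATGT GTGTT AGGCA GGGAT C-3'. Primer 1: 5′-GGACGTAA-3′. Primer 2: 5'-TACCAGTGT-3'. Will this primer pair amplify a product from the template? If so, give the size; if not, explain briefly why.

Primer 1 (GGACGTAA) has reverse complement TTACGTCC, which matches the top strand at positions 94–101; primer 1 anneals to the top strand there with its 3' end pointing upstream toward position 94.
Primer 2 (TACCAGTGT) matches the top strand directly at positions 139–147; it anneals to the bottom strand with its 3' end pointing downstream toward position 147.
The 3' ends diverge (primer 1 extends toward position 1, primer 2 toward position 181), so the primers never converge on a shared product.

No product — the primers' 3' ends point away from each other.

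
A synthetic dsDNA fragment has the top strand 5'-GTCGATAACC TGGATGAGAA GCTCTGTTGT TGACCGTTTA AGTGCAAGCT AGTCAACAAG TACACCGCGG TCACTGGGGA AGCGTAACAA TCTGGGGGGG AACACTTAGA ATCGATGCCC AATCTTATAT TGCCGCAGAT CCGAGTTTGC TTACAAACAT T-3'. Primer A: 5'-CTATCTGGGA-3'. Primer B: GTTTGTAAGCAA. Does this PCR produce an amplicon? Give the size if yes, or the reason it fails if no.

Primer A (CTATCTGGGA) does not match the top strand, and its reverse complement TCCCAGATAG does not match either.
With no annealing site for primer A, no amplification occurs.

No product — primer A has no binding site in the template.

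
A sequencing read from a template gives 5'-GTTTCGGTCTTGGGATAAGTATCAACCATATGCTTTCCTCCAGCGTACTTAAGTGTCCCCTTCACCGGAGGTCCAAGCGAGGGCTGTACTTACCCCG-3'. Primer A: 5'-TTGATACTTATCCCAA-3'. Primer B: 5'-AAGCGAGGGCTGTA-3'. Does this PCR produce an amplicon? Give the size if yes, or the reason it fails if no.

No product — the primers' 3' ends point away from each other.

Primer A (TTGATACTTATCCCAA) has reverse complement TTGGGATAAGTATCAA, which matches the top strand at positions 10–25; primer A anneals to the top strand there with its 3' end pointing upstream toward position 10.
Primer B (AAGCGAGGGCTGTA) matches the top strand directly at positions 75–88; it anneals to the bottom strand with its 3' end pointing downstream toward position 88.
The 3' ends diverge (primer A extends toward position 1, primer B toward position 97), so the primers never converge on a shared product.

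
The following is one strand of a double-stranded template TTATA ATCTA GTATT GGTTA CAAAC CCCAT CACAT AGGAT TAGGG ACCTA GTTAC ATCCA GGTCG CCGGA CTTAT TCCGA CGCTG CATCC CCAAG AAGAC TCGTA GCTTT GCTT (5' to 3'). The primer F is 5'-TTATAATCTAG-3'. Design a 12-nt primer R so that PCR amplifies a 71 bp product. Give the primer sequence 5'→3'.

5'-GTCCGGCGACCT-3'

The forward primer binds at positions 1–11, so a 71 bp product ends at position 1 + 71 − 1 = 71.
The reverse primer anneals to the top strand over positions 60–71, i.e. to AGGTCGCCGGAC.
Its sequence written 5'→3' is the reverse complement: GTCCGGCGACCT.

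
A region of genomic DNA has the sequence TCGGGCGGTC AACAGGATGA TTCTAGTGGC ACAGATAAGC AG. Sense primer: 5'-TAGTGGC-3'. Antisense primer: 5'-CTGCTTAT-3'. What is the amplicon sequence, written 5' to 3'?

5'-TAGTGGCACAGATAAGCAG-3'

The forward primer matches the template at positions 24–30.
Reverse complement of the reverse primer: ATAAGCAG. This occurs on the top strand at positions 35–42.
The product is the template from position 24 through 42 (19 bp).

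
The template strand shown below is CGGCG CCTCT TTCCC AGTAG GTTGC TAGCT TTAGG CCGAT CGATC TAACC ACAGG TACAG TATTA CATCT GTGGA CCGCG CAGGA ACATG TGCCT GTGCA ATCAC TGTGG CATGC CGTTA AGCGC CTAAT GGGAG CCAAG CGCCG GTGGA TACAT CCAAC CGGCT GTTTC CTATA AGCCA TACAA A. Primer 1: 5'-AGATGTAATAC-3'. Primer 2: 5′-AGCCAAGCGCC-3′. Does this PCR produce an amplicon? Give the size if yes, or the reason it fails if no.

Primer 1 (AGATGTAATAC) has reverse complement GTATTACATCT, which matches the top strand at positions 60–70; primer 1 anneals to the top strand there with its 3' end pointing upstream toward position 60.
Primer 2 (AGCCAAGCGCC) matches the top strand directly at positions 134–144; it anneals to the bottom strand with its 3' end pointing downstream toward position 144.
The 3' ends diverge (primer 1 extends toward position 1, primer 2 toward position 186), so the primers never converge on a shared product.

No product — the primers' 3' ends point away from each other.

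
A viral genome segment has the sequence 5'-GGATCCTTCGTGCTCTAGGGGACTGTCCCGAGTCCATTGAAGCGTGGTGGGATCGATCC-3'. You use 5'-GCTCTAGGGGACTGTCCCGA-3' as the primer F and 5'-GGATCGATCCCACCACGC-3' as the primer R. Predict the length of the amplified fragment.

The forward primer matches the template at positions 12–31.
Taking the reverse complement of GGATCGATCCCACCACGC gives GCGTGGTGGGATCGATCC, found at positions 42–59 on the template; the primer anneals here to the top strand with its 3' end pointing upstream.
The product runs from position 12 to position 59, so its length is 59 − 12 + 1 = 48 bp.

48 bp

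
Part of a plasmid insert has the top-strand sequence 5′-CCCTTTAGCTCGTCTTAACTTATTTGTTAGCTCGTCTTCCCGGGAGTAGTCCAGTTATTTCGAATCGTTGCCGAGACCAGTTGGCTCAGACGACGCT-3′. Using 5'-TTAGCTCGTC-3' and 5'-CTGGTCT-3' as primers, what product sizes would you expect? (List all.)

76 bp, 54 bp

The forward primer TTAGCTCGTC matches the top strand at positions 5–14, 27–36.
The reverse primer's reverse complement is AGACCAG, matching at positions 74–80.
Each forward site pairs with the reverse site to give a product ending at position 80: sizes 76, 54 bp.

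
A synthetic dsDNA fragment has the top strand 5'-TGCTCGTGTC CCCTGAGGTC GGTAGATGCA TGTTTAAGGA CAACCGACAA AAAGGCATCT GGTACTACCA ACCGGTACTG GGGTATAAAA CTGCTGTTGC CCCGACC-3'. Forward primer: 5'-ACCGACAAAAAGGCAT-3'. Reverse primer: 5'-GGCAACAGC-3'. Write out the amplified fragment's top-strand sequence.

Scanning the template, ACCGACAAAAAGGCAT occurs at positions 43–58; this primer anneals to the bottom strand there with its 3' end pointing downstream.
Reverse complement of the reverse primer: GCTGTTGCC. This occurs on the top strand at positions 93–101.
The product is the template from position 43 through 101 (59 bp).

5'-ACCGACAAAAAGGCATCTGGTACTACCAACCGGTACTGGGGTATAAAACTGCTGTTGCC-3'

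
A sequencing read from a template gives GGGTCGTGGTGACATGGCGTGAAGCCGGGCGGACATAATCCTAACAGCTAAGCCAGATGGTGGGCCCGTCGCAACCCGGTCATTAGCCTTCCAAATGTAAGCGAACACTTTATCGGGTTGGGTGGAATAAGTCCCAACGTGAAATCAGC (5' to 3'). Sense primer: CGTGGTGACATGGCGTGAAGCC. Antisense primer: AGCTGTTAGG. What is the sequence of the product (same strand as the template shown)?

5'-CGTGGTGACATGGCGTGAAGCCGGGCGGACATAATCCTAACAGCT-3'

The forward primer matches the template at positions 5–26.
The reverse primer's reverse complement is CCTAACAGCT, which matches the template at positions 40–49.
The product is the template from position 5 through 49 (45 bp).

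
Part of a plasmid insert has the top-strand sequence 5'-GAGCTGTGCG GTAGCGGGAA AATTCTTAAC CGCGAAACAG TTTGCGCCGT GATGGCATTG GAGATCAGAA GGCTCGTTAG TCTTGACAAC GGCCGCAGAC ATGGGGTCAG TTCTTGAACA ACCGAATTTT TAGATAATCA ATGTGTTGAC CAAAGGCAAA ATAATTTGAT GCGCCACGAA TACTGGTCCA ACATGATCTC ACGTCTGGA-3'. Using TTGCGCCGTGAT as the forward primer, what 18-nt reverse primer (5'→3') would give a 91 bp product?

The forward primer binds at positions 42–53, so a 91 bp product ends at position 42 + 91 − 1 = 132.
The reverse primer anneals to the top strand over positions 115–132, i.e. to TGAACAACCGAATTTTTA.
Its sequence written 5'→3' is the reverse complement: TAAAAATTCGGTTGTTCA.

5'-TAAAAATTCGGTTGTTCA-3'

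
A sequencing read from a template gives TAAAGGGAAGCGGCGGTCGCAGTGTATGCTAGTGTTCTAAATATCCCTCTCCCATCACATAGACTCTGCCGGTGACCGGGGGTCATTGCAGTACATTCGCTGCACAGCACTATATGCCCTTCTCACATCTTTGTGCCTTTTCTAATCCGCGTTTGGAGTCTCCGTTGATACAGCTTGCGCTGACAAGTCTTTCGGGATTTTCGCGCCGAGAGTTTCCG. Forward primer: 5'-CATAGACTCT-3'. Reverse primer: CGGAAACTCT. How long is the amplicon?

161 bp

The forward primer matches the template at positions 58–67.
Reverse complement of the reverse primer: AGAGTTTCCG. This occurs on the top strand at positions 209–218.
Product length = (reverse-primer end) − (forward-primer start) + 1 = 218 − 58 + 1 = 161 bp.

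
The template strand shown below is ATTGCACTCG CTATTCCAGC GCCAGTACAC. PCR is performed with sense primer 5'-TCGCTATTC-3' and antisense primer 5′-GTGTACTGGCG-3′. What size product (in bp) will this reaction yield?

Scanning the template, TCGCTATTC occurs at positions 8–16; this primer anneals to the bottom strand there with its 3' end pointing downstream.
Reverse complement of the reverse primer: CGCCAGTACAC. This occurs on the top strand at positions 20–30.
The product runs from position 8 to position 30, so its length is 30 − 8 + 1 = 23 bp.

23 bp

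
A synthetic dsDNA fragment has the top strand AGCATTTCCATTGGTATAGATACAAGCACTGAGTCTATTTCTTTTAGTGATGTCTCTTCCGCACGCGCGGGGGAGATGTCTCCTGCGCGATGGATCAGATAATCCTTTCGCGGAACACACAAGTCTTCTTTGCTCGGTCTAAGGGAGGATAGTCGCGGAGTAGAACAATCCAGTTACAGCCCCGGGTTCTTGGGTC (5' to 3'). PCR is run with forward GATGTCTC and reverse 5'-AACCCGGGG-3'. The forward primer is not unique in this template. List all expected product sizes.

140 bp, 114 bp

The forward primer GATGTCTC matches the top strand at positions 49–56, 75–82.
The reverse primer's reverse complement is CCCCGGGTT, matching at positions 180–188.
Each forward site pairs with the reverse site to give a product ending at position 188: sizes 140, 114 bp.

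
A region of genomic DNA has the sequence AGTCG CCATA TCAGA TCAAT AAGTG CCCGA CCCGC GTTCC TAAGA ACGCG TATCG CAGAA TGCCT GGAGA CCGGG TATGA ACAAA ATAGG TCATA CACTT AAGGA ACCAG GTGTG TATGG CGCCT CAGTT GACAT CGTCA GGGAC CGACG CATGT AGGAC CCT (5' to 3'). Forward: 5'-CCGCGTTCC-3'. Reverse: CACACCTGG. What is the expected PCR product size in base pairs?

Forward primer CCGCGTTCC is found on the top strand at positions 32–40.
Taking the reverse complement of CACACCTGG gives CCAGGTGTG, found at positions 107–115 on the template; the primer anneals here to the top strand with its 3' end pointing upstream.
Product length = (reverse-primer end) − (forward-primer start) + 1 = 115 − 32 + 1 = 84 bp.

84 bp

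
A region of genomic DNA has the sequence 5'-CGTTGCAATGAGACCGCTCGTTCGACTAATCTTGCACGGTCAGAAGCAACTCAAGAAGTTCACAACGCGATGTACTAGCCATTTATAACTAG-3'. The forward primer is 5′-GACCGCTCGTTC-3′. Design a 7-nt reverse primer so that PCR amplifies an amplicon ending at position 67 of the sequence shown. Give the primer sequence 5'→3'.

5'-CGTTGTG-3'

The forward primer binds at positions 12–23; the product's 3' end on the top strand is position 67.
The reverse primer anneals to the top strand over positions 61–67, i.e. to CACAACG.
Its sequence written 5'→3' is the reverse complement: CGTTGTG.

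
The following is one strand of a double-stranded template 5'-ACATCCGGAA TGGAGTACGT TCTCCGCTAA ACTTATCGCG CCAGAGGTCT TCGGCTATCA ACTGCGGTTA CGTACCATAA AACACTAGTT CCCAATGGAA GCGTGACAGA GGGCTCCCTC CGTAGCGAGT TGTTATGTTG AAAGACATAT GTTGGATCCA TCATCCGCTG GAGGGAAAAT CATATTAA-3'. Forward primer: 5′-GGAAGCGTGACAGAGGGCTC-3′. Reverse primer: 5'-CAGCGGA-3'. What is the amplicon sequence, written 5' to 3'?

5'-GGAAGCGTGACAGAGGGCTCCCTCCGTAGCGAGTTGTTATGTTGAAAGACATATGTTGGATCCATCATCCGCTG-3'

The forward primer matches the template at positions 97–116.
Reverse complement of the reverse primer: TCCGCTG. This occurs on the top strand at positions 164–170.
The product is the template from position 97 through 170 (74 bp).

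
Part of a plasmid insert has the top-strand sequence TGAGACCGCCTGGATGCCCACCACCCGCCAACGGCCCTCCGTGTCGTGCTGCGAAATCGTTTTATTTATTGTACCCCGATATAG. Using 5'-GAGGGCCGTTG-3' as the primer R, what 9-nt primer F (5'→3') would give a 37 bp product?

5'-AGACCGCCT-3'

The reverse primer's reverse complement CAACGGCCCTC matches the template at positions 29–39, so the product ends at position 39.
A 37 bp product then starts at position 39 − 37 + 1 = 3.
The forward primer is identical to the top strand there: AGACCGCCT.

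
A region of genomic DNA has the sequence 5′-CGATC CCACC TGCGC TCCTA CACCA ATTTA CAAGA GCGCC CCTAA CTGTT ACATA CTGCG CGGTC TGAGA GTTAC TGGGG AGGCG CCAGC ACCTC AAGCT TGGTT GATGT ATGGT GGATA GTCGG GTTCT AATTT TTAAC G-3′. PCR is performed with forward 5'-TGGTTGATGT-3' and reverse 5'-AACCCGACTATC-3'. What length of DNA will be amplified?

Forward primer TGGTTGATGT is found on the top strand at positions 101–110.
Reverse complement of the reverse primer: GATAGTCGGGTT. This occurs on the top strand at positions 117–128.
Amplicon spans positions 101–128: 28 bp.

28 bp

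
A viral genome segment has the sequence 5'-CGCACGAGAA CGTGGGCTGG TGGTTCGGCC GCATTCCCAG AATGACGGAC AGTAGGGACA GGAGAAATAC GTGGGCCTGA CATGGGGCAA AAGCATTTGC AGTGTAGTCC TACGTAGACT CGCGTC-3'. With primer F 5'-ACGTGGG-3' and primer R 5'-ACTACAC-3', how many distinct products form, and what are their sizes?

The forward primer ACGTGGG matches the top strand at positions 10–16, 69–75.
The reverse primer's reverse complement is GTGTAGT, matching at positions 102–108.
Each forward site pairs with the reverse site to give a product ending at position 108: sizes 99, 40 bp.

Two products: 99 bp, 40 bp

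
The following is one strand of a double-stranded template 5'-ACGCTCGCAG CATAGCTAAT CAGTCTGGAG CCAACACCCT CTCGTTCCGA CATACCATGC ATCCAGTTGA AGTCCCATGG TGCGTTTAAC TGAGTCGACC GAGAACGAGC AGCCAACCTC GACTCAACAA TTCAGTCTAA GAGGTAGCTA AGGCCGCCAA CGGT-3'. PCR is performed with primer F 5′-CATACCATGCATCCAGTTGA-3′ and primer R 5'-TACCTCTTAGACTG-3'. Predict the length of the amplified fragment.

The forward primer matches the template at positions 51–70.
Taking the reverse complement of TACCTCTTAGACTG gives CAGTCTAAGAGGTA, found at positions 133–146 on the template; the primer anneals here to the top strand with its 3' end pointing upstream.
The product runs from position 51 to position 146, so its length is 146 − 51 + 1 = 96 bp.

96 bp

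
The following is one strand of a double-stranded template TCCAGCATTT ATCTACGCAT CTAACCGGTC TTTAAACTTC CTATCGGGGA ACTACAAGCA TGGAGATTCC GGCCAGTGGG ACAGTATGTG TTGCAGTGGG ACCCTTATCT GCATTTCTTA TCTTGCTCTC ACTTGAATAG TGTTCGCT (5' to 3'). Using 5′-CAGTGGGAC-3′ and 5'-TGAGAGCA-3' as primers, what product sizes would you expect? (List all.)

The forward primer CAGTGGGAC matches the top strand at positions 74–82, 94–102.
The reverse primer's reverse complement is TGCTCTCA, matching at positions 124–131.
Each forward site pairs with the reverse site to give a product ending at position 131: sizes 58, 38 bp.

58 bp, 38 bp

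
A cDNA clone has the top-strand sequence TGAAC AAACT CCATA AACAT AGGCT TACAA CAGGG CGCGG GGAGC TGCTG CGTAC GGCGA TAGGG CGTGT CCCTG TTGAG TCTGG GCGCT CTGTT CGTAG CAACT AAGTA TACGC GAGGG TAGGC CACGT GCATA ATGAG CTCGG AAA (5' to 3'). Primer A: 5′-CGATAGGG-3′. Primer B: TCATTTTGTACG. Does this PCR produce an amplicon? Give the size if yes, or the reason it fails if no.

No product — primer B has no binding site in the template.

Primer B (TCATTTTGTACG) does not match the top strand, and its reverse complement CGTACAAAATGA does not match either.
With no annealing site for primer B, no amplification occurs.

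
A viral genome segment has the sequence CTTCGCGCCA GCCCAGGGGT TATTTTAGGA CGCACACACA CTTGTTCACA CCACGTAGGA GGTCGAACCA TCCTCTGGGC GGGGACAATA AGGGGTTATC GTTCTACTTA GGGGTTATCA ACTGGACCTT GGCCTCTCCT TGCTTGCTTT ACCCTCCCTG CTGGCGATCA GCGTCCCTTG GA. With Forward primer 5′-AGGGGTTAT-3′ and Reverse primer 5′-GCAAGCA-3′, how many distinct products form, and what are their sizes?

The forward primer AGGGGTTAT matches the top strand at positions 15–23, 91–99, 110–118.
The reverse primer's reverse complement is TGCTTGC, matching at positions 141–147.
Each forward site pairs with the reverse site to give a product ending at position 147: sizes 133, 57, 38 bp.

Three products: 133 bp, 57 bp, 38 bp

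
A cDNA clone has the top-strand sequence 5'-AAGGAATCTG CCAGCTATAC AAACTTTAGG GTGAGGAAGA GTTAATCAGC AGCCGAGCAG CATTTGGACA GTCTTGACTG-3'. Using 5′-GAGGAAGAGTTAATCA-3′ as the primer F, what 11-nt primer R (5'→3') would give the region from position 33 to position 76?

5'-CAAGACTGTCC-3'

The product's 3' end on the top strand is position 76.
The reverse primer anneals to the top strand over positions 66–76, i.e. to GGACAGTCTTG.
Its sequence written 5'→3' is the reverse complement: CAAGACTGTCC.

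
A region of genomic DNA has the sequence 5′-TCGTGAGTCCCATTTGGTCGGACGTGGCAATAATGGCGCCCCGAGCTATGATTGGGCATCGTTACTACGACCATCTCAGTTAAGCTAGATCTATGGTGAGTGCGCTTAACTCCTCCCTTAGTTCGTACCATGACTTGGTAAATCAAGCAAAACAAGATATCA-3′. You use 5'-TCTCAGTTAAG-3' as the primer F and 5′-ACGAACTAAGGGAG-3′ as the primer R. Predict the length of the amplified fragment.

53 bp

The forward primer matches the template at positions 74–84.
Taking the reverse complement of ACGAACTAAGGGAG gives CTCCCTTAGTTCGT, found at positions 113–126 on the template; the primer anneals here to the top strand with its 3' end pointing upstream.
Amplicon spans positions 74–126: 53 bp.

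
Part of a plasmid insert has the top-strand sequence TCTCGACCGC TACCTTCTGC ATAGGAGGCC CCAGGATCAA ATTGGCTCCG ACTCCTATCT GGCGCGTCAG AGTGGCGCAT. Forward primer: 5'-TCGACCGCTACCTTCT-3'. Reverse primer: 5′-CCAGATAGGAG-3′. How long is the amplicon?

The forward primer matches the template at positions 3–18.
Taking the reverse complement of CCAGATAGGAG gives CTCCTATCTGG, found at positions 52–62 on the template; the primer anneals here to the top strand with its 3' end pointing upstream.
Amplicon spans positions 3–62: 60 bp.

60 bp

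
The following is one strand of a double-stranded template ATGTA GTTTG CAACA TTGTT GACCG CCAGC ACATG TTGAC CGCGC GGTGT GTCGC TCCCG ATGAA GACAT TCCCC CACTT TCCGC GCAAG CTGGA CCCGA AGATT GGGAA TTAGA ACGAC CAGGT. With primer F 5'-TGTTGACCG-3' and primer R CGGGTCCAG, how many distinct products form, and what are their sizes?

Two products: 83 bp, 66 bp

The forward primer TGTTGACCG matches the top strand at positions 17–25, 34–42.
The reverse primer's reverse complement is CTGGACCCG, matching at positions 91–99.
Each forward site pairs with the reverse site to give a product ending at position 99: sizes 83, 66 bp.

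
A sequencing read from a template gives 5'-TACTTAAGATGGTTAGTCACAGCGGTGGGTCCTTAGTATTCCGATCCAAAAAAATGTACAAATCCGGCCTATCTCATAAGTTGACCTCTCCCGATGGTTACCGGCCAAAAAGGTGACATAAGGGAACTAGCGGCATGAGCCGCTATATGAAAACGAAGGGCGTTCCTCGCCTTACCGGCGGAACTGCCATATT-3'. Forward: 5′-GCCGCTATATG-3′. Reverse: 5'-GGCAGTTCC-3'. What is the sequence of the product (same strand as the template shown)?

5'-GCCGCTATATGAAAACGAAGGGCGTTCCTCGCCTTACCGGCGGAACTGCC-3'

Scanning the template, GCCGCTATATG occurs at positions 139–149; this primer anneals to the bottom strand there with its 3' end pointing downstream.
Taking the reverse complement of GGCAGTTCC gives GGAACTGCC, found at positions 180–188 on the template; the primer anneals here to the top strand with its 3' end pointing upstream.
The product is the template from position 139 through 188 (50 bp).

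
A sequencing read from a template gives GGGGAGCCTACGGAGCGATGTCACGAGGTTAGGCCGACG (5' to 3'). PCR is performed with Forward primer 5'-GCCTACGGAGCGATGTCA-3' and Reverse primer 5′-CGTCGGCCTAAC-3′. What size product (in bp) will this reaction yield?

34 bp

Forward primer GCCTACGGAGCGATGTCA is found on the top strand at positions 6–23.
Reverse complement of the reverse primer: GTTAGGCCGACG. This occurs on the top strand at positions 28–39.
The product runs from position 6 to position 39, so its length is 39 − 6 + 1 = 34 bp.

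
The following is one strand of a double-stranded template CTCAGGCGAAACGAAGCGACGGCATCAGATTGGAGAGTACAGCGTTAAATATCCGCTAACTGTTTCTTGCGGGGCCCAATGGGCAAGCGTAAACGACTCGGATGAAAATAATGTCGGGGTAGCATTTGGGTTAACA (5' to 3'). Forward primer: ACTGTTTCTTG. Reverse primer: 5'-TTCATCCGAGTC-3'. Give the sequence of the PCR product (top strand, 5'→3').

5'-ACTGTTTCTTGCGGGGCCCAATGGGCAAGCGTAAACGACTCGGATGAA-3'

Scanning the template, ACTGTTTCTTG occurs at positions 59–69; this primer anneals to the bottom strand there with its 3' end pointing downstream.
The reverse primer's reverse complement is GACTCGGATGAA, which matches the template at positions 95–106.
The product is the template from position 59 through 106 (48 bp).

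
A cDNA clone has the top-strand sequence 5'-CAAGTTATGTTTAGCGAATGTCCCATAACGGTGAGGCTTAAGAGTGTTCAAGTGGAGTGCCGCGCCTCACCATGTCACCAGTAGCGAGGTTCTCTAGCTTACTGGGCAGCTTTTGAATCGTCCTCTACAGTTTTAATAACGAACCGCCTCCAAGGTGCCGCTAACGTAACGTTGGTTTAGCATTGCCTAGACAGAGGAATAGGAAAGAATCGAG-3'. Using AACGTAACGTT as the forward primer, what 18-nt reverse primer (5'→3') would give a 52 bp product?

5'-CTCGATTCTTTCCTATTC-3'

The forward primer binds at positions 163–173, so a 52 bp product ends at position 163 + 52 − 1 = 214.
The reverse primer anneals to the top strand over positions 197–214, i.e. to GAATAGGAAAGAATCGAG.
Its sequence written 5'→3' is the reverse complement: CTCGATTCTTTCCTATTC.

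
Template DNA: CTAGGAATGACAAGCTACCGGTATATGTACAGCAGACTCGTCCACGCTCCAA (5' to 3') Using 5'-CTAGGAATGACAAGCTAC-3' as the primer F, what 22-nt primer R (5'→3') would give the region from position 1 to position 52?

The product's 3' end on the top strand is position 52.
The reverse primer anneals to the top strand over positions 31–52, i.e. to AGCAGACTCGTCCACGCTCCAA.
Its sequence written 5'→3' is the reverse complement: TTGGAGCGTGGACGAGTCTGCT.

5'-TTGGAGCGTGGACGAGTCTGCT-3'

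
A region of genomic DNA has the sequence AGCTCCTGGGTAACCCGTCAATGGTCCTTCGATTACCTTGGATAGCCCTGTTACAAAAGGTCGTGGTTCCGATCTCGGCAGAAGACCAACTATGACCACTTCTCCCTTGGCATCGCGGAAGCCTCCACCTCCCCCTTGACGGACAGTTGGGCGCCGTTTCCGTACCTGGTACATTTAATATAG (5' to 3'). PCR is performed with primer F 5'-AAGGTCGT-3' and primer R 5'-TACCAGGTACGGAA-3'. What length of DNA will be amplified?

The forward primer matches the template at positions 57–64.
Reverse complement of the reverse primer: TTCCGTACCTGGTA. This occurs on the top strand at positions 158–171.
Product length = (reverse-primer end) − (forward-primer start) + 1 = 171 − 57 + 1 = 115 bp.

115 bp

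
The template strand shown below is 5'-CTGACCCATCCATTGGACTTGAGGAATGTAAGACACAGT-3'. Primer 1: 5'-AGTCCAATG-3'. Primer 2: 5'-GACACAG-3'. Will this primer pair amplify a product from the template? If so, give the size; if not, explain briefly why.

Primer 1 (AGTCCAATG) has reverse complement CATTGGACT, which matches the top strand at positions 11–19; primer 1 anneals to the top strand there with its 3' end pointing upstream toward position 11.
Primer 2 (GACACAG) matches the top strand directly at positions 32–38; it anneals to the bottom strand with its 3' end pointing downstream toward position 38.
The 3' ends diverge (primer 1 extends toward position 1, primer 2 toward position 39), so the primers never converge on a shared product.

No product — the primers' 3' ends point away from each other.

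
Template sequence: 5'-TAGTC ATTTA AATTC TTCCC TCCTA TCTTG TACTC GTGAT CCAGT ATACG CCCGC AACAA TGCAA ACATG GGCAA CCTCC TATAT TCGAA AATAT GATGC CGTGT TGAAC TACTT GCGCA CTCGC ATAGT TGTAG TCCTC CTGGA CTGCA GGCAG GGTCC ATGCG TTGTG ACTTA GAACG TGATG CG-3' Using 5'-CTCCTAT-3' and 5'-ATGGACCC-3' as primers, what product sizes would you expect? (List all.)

The forward primer CTCCTAT matches the top strand at positions 20–26, 77–83.
The reverse primer's reverse complement is GGGTCCAT, matching at positions 155–162.
Each forward site pairs with the reverse site to give a product ending at position 162: sizes 143, 86 bp.

143 bp, 86 bp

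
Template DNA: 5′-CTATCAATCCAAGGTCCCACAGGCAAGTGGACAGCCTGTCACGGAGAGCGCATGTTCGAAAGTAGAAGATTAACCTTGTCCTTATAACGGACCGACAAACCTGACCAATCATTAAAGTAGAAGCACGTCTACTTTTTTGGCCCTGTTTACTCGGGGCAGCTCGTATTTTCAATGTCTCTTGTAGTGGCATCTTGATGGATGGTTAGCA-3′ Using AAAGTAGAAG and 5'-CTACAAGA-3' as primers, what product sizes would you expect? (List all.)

126 bp, 71 bp

The forward primer AAAGTAGAAG matches the top strand at positions 59–68, 114–123.
The reverse primer's reverse complement is TCTTGTAG, matching at positions 177–184.
Each forward site pairs with the reverse site to give a product ending at position 184: sizes 126, 71 bp.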